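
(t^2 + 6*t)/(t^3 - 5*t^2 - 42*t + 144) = t/(t^2 - 11*t + 24)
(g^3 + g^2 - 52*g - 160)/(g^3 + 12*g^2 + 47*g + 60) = (g - 8)/(g + 3)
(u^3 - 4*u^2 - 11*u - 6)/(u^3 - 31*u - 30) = (u + 1)/(u + 5)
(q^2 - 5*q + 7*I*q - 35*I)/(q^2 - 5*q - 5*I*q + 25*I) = (q + 7*I)/(q - 5*I)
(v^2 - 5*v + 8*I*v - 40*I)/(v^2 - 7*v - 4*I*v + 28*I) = (v^2 + v*(-5 + 8*I) - 40*I)/(v^2 - v*(7 + 4*I) + 28*I)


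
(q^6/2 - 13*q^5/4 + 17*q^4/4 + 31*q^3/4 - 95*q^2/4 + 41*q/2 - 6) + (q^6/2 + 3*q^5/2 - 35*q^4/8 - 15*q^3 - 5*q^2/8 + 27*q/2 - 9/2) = q^6 - 7*q^5/4 - q^4/8 - 29*q^3/4 - 195*q^2/8 + 34*q - 21/2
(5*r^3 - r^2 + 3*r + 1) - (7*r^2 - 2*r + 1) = 5*r^3 - 8*r^2 + 5*r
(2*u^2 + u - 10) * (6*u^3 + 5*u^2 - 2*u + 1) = 12*u^5 + 16*u^4 - 59*u^3 - 50*u^2 + 21*u - 10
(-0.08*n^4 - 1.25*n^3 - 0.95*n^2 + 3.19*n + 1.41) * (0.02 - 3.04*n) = 0.2432*n^5 + 3.7984*n^4 + 2.863*n^3 - 9.7166*n^2 - 4.2226*n + 0.0282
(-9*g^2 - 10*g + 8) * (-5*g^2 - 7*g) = 45*g^4 + 113*g^3 + 30*g^2 - 56*g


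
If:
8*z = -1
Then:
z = -1/8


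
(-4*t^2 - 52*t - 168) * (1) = -4*t^2 - 52*t - 168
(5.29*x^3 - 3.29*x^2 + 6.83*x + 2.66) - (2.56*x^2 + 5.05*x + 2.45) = 5.29*x^3 - 5.85*x^2 + 1.78*x + 0.21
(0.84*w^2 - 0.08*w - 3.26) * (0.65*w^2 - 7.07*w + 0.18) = 0.546*w^4 - 5.9908*w^3 - 1.4022*w^2 + 23.0338*w - 0.5868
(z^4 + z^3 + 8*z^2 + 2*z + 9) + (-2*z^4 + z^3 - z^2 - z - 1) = -z^4 + 2*z^3 + 7*z^2 + z + 8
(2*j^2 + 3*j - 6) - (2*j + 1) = 2*j^2 + j - 7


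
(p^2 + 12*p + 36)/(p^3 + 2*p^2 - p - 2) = (p^2 + 12*p + 36)/(p^3 + 2*p^2 - p - 2)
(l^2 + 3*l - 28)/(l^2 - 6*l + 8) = (l + 7)/(l - 2)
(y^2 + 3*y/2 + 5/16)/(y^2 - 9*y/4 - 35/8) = (4*y + 1)/(2*(2*y - 7))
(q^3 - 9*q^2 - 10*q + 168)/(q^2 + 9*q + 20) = (q^2 - 13*q + 42)/(q + 5)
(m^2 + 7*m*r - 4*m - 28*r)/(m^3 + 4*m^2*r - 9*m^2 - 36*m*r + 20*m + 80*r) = (m + 7*r)/(m^2 + 4*m*r - 5*m - 20*r)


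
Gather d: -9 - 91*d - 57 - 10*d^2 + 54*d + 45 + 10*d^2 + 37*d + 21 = 0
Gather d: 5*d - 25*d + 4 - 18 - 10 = -20*d - 24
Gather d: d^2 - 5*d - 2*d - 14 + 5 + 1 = d^2 - 7*d - 8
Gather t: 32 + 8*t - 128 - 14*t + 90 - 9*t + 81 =75 - 15*t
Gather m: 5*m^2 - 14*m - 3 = 5*m^2 - 14*m - 3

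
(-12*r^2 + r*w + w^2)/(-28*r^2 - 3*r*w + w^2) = (3*r - w)/(7*r - w)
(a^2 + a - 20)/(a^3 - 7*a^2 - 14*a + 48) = (a^2 + a - 20)/(a^3 - 7*a^2 - 14*a + 48)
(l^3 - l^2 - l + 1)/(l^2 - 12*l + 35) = (l^3 - l^2 - l + 1)/(l^2 - 12*l + 35)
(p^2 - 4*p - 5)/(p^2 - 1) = (p - 5)/(p - 1)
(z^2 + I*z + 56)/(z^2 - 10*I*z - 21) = (z + 8*I)/(z - 3*I)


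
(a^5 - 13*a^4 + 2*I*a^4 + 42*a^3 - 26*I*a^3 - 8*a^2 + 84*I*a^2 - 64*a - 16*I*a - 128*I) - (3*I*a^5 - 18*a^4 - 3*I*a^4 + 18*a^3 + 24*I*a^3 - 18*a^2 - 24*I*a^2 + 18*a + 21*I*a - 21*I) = a^5 - 3*I*a^5 + 5*a^4 + 5*I*a^4 + 24*a^3 - 50*I*a^3 + 10*a^2 + 108*I*a^2 - 82*a - 37*I*a - 107*I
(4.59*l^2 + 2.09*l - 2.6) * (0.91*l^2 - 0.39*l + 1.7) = 4.1769*l^4 + 0.1118*l^3 + 4.6219*l^2 + 4.567*l - 4.42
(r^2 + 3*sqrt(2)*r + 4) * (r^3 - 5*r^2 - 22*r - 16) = r^5 - 5*r^4 + 3*sqrt(2)*r^4 - 15*sqrt(2)*r^3 - 18*r^3 - 66*sqrt(2)*r^2 - 36*r^2 - 88*r - 48*sqrt(2)*r - 64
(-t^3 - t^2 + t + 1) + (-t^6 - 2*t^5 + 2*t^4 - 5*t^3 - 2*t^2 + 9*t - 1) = -t^6 - 2*t^5 + 2*t^4 - 6*t^3 - 3*t^2 + 10*t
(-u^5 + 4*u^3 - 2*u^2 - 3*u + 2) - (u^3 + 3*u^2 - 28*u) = -u^5 + 3*u^3 - 5*u^2 + 25*u + 2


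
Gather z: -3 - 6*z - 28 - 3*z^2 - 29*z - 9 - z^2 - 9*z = -4*z^2 - 44*z - 40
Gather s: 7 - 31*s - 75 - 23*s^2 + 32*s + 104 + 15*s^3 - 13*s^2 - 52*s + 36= 15*s^3 - 36*s^2 - 51*s + 72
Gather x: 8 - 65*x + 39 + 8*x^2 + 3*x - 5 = 8*x^2 - 62*x + 42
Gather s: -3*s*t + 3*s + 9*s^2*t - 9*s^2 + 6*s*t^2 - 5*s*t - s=s^2*(9*t - 9) + s*(6*t^2 - 8*t + 2)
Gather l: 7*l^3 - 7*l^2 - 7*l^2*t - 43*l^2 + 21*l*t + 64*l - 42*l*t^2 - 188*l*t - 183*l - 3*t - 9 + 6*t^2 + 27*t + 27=7*l^3 + l^2*(-7*t - 50) + l*(-42*t^2 - 167*t - 119) + 6*t^2 + 24*t + 18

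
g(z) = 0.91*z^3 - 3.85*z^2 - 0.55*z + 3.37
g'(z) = 2.73*z^2 - 7.7*z - 0.55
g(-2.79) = -44.83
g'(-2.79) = 42.18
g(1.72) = -4.34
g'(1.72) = -5.72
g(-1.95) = -16.94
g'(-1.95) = 24.85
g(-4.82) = -185.33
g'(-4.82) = 99.99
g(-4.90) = -193.43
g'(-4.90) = 102.73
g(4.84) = 13.70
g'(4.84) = 26.13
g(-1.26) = -3.87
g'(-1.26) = 13.49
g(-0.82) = 0.73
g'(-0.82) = 7.60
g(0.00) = 3.37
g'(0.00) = -0.55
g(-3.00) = -54.20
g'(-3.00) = 47.12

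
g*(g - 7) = g^2 - 7*g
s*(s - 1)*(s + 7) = s^3 + 6*s^2 - 7*s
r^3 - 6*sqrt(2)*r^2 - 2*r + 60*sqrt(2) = (r - 5*sqrt(2))*(r - 3*sqrt(2))*(r + 2*sqrt(2))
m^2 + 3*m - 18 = (m - 3)*(m + 6)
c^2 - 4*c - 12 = (c - 6)*(c + 2)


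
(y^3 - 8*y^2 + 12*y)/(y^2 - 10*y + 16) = y*(y - 6)/(y - 8)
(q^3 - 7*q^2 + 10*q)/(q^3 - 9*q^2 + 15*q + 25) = q*(q - 2)/(q^2 - 4*q - 5)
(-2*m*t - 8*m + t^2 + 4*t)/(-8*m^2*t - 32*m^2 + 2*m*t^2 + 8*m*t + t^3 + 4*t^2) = 1/(4*m + t)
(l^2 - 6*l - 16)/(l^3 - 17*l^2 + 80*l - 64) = (l + 2)/(l^2 - 9*l + 8)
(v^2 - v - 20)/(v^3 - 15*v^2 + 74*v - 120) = (v + 4)/(v^2 - 10*v + 24)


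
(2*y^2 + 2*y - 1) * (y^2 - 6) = 2*y^4 + 2*y^3 - 13*y^2 - 12*y + 6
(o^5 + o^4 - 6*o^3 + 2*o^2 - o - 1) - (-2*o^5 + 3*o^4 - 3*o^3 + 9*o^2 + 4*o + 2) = 3*o^5 - 2*o^4 - 3*o^3 - 7*o^2 - 5*o - 3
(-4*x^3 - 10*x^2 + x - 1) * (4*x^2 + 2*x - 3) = -16*x^5 - 48*x^4 - 4*x^3 + 28*x^2 - 5*x + 3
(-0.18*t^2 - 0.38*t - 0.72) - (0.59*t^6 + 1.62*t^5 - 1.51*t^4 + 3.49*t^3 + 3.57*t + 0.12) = -0.59*t^6 - 1.62*t^5 + 1.51*t^4 - 3.49*t^3 - 0.18*t^2 - 3.95*t - 0.84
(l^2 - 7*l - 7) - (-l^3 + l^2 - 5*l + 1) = l^3 - 2*l - 8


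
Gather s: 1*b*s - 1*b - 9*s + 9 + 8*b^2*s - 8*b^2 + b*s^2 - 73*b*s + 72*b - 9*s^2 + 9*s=-8*b^2 + 71*b + s^2*(b - 9) + s*(8*b^2 - 72*b) + 9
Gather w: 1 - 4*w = 1 - 4*w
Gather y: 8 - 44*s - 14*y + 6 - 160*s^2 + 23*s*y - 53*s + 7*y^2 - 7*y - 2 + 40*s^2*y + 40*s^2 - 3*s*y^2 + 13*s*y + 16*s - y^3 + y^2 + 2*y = -120*s^2 - 81*s - y^3 + y^2*(8 - 3*s) + y*(40*s^2 + 36*s - 19) + 12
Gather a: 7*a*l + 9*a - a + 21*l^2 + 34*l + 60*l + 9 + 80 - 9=a*(7*l + 8) + 21*l^2 + 94*l + 80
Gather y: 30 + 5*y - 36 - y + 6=4*y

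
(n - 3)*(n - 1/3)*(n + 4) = n^3 + 2*n^2/3 - 37*n/3 + 4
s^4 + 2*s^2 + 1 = (s - I)*(s + I)*(-I*s + 1)*(I*s + 1)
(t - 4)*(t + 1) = t^2 - 3*t - 4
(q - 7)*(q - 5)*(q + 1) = q^3 - 11*q^2 + 23*q + 35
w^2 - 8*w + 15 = (w - 5)*(w - 3)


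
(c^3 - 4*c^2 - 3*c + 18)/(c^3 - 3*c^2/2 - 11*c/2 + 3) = 2*(c - 3)/(2*c - 1)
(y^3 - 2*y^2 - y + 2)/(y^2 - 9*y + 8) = (y^2 - y - 2)/(y - 8)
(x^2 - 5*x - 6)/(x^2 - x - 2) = (x - 6)/(x - 2)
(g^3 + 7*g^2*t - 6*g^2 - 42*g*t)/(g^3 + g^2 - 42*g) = (g + 7*t)/(g + 7)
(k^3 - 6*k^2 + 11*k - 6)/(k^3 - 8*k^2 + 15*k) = (k^2 - 3*k + 2)/(k*(k - 5))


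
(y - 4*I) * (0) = 0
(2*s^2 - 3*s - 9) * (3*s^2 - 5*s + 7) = 6*s^4 - 19*s^3 + 2*s^2 + 24*s - 63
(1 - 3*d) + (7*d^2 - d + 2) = 7*d^2 - 4*d + 3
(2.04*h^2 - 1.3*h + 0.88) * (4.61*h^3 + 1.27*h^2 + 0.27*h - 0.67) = 9.4044*h^5 - 3.4022*h^4 + 2.9566*h^3 - 0.6002*h^2 + 1.1086*h - 0.5896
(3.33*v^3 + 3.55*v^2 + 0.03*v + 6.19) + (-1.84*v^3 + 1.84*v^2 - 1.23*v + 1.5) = 1.49*v^3 + 5.39*v^2 - 1.2*v + 7.69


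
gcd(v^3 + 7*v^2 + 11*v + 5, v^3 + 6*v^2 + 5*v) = v^2 + 6*v + 5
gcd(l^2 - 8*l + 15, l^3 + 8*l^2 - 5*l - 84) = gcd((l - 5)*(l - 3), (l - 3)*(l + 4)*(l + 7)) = l - 3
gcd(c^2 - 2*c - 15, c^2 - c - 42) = 1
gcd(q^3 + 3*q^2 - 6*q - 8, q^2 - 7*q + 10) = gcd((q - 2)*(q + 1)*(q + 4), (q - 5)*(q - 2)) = q - 2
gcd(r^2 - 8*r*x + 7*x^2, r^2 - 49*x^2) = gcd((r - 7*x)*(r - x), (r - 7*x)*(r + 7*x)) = -r + 7*x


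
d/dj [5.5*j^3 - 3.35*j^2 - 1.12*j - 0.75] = 16.5*j^2 - 6.7*j - 1.12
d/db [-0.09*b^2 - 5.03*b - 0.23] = -0.18*b - 5.03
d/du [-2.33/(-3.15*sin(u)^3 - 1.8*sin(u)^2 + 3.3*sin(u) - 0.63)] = (-22.0185*sin(u)^2 - 8.388*sin(u) + 7.689)*cos(u)/(3.15*sin(u)^3 + 1.8*sin(u)^2 - 3.3*sin(u) + 0.63)^2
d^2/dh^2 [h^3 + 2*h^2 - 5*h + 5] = 6*h + 4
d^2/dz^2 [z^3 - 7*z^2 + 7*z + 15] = 6*z - 14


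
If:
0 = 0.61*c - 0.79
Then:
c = 1.30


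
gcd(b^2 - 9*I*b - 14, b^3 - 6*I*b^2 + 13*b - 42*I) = b^2 - 9*I*b - 14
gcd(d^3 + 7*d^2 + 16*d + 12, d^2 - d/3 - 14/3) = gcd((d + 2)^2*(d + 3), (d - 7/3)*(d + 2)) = d + 2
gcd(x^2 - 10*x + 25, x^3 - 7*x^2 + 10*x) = x - 5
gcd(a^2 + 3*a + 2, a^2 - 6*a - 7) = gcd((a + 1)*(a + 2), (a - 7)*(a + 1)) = a + 1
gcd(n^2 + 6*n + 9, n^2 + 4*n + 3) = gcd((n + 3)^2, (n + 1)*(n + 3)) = n + 3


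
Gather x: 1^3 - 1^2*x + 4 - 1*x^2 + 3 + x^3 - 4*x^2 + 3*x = x^3 - 5*x^2 + 2*x + 8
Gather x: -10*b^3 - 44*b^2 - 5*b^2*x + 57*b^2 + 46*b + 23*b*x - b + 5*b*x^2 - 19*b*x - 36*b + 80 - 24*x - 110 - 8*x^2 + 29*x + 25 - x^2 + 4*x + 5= -10*b^3 + 13*b^2 + 9*b + x^2*(5*b - 9) + x*(-5*b^2 + 4*b + 9)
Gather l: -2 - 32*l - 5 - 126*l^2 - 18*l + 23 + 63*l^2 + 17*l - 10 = -63*l^2 - 33*l + 6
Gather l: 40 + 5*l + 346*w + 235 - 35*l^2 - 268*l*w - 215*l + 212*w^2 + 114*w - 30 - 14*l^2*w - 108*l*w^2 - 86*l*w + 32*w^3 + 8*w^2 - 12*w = l^2*(-14*w - 35) + l*(-108*w^2 - 354*w - 210) + 32*w^3 + 220*w^2 + 448*w + 245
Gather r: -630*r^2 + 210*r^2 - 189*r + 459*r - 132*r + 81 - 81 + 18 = -420*r^2 + 138*r + 18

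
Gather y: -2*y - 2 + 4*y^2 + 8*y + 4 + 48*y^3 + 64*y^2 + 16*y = 48*y^3 + 68*y^2 + 22*y + 2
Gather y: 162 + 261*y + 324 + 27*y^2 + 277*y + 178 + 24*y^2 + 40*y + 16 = 51*y^2 + 578*y + 680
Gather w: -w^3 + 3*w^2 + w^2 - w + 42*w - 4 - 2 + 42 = -w^3 + 4*w^2 + 41*w + 36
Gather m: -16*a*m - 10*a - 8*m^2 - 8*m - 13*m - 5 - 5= -10*a - 8*m^2 + m*(-16*a - 21) - 10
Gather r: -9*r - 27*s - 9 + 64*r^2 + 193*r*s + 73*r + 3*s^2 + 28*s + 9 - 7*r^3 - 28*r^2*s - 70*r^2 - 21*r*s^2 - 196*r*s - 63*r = -7*r^3 + r^2*(-28*s - 6) + r*(-21*s^2 - 3*s + 1) + 3*s^2 + s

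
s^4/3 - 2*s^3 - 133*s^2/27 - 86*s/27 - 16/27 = (s/3 + 1/3)*(s - 8)*(s + 1/3)*(s + 2/3)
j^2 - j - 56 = (j - 8)*(j + 7)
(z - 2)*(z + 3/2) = z^2 - z/2 - 3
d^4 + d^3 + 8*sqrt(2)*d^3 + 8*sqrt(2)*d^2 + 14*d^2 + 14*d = d*(d + 1)*(d + sqrt(2))*(d + 7*sqrt(2))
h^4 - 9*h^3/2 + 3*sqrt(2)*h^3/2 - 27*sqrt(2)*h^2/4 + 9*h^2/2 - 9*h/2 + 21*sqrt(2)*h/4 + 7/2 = (h - 7/2)*(h - 1)*(h + sqrt(2)/2)*(h + sqrt(2))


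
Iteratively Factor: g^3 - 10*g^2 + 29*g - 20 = (g - 5)*(g^2 - 5*g + 4) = (g - 5)*(g - 1)*(g - 4)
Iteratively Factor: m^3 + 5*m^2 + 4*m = (m + 1)*(m^2 + 4*m) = m*(m + 1)*(m + 4)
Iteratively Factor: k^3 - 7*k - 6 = (k + 1)*(k^2 - k - 6) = (k - 3)*(k + 1)*(k + 2)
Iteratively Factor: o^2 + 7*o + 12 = (o + 3)*(o + 4)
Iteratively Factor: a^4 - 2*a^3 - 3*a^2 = (a)*(a^3 - 2*a^2 - 3*a) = a*(a - 3)*(a^2 + a) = a^2*(a - 3)*(a + 1)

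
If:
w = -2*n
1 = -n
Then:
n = -1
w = 2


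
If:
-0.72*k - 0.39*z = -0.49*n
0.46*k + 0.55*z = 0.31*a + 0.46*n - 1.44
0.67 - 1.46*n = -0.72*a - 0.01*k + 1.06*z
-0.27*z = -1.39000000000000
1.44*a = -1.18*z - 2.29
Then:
No Solution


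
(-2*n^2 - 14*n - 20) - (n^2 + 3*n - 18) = -3*n^2 - 17*n - 2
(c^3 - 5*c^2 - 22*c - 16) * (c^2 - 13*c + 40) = c^5 - 18*c^4 + 83*c^3 + 70*c^2 - 672*c - 640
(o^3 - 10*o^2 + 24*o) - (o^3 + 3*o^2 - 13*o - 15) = -13*o^2 + 37*o + 15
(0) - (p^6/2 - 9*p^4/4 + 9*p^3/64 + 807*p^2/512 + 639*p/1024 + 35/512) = -p^6/2 + 9*p^4/4 - 9*p^3/64 - 807*p^2/512 - 639*p/1024 - 35/512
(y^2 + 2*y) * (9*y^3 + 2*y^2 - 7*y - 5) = 9*y^5 + 20*y^4 - 3*y^3 - 19*y^2 - 10*y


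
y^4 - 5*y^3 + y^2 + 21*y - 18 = (y - 3)^2*(y - 1)*(y + 2)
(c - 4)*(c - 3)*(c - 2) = c^3 - 9*c^2 + 26*c - 24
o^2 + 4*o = o*(o + 4)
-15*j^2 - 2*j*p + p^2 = (-5*j + p)*(3*j + p)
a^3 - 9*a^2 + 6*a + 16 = (a - 8)*(a - 2)*(a + 1)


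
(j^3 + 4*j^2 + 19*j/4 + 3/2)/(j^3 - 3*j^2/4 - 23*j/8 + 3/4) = 2*(2*j^2 + 5*j + 2)/(4*j^2 - 9*j + 2)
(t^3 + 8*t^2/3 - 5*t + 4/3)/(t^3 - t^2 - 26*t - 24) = (3*t^2 - 4*t + 1)/(3*(t^2 - 5*t - 6))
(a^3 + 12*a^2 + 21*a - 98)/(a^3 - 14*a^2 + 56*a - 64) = (a^2 + 14*a + 49)/(a^2 - 12*a + 32)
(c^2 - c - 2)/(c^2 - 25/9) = 9*(c^2 - c - 2)/(9*c^2 - 25)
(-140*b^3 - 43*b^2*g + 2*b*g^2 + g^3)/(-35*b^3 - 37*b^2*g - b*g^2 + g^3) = (4*b + g)/(b + g)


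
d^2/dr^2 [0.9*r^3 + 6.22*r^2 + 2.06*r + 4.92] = 5.4*r + 12.44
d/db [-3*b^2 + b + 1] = 1 - 6*b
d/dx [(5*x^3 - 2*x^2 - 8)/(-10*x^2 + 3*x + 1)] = (-50*x^4 + 30*x^3 + 9*x^2 - 164*x + 24)/(100*x^4 - 60*x^3 - 11*x^2 + 6*x + 1)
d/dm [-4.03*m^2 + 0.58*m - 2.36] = 0.58 - 8.06*m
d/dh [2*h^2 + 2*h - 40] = 4*h + 2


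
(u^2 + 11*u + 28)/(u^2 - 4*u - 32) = (u + 7)/(u - 8)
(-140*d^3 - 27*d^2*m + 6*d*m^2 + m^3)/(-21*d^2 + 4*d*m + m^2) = (20*d^2 + d*m - m^2)/(3*d - m)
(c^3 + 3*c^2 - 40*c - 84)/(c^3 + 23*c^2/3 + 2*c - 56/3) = 3*(c - 6)/(3*c - 4)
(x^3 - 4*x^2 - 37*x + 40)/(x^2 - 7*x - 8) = (x^2 + 4*x - 5)/(x + 1)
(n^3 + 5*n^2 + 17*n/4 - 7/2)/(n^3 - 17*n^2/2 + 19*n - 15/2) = (n^2 + 11*n/2 + 7)/(n^2 - 8*n + 15)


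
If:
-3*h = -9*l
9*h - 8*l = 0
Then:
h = 0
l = 0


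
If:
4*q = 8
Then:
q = 2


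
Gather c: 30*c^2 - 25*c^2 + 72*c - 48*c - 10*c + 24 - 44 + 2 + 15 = 5*c^2 + 14*c - 3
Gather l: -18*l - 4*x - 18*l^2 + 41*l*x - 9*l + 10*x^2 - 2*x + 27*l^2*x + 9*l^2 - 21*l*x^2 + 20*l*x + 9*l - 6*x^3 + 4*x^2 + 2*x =l^2*(27*x - 9) + l*(-21*x^2 + 61*x - 18) - 6*x^3 + 14*x^2 - 4*x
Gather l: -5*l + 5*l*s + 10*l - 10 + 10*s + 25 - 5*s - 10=l*(5*s + 5) + 5*s + 5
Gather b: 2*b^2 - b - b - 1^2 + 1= 2*b^2 - 2*b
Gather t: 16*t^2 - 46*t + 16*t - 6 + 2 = 16*t^2 - 30*t - 4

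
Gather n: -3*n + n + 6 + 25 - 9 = 22 - 2*n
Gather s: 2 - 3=-1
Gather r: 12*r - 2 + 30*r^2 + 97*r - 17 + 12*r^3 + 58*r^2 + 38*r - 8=12*r^3 + 88*r^2 + 147*r - 27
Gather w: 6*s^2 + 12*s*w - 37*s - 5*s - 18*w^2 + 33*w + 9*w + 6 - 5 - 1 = 6*s^2 - 42*s - 18*w^2 + w*(12*s + 42)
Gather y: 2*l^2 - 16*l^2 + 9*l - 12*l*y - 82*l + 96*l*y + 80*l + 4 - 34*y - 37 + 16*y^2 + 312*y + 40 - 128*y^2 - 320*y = -14*l^2 + 7*l - 112*y^2 + y*(84*l - 42) + 7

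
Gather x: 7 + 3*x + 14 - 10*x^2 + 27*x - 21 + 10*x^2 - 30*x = 0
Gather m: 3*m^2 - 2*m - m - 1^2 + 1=3*m^2 - 3*m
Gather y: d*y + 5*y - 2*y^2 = -2*y^2 + y*(d + 5)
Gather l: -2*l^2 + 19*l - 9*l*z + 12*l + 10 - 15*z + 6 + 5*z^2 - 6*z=-2*l^2 + l*(31 - 9*z) + 5*z^2 - 21*z + 16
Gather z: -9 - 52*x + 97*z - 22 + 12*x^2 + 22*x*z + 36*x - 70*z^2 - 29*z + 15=12*x^2 - 16*x - 70*z^2 + z*(22*x + 68) - 16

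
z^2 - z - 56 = (z - 8)*(z + 7)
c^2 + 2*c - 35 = (c - 5)*(c + 7)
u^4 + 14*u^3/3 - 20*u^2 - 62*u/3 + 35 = (u - 3)*(u - 1)*(u + 5/3)*(u + 7)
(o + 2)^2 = o^2 + 4*o + 4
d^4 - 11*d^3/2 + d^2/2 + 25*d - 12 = (d - 4)*(d - 3)*(d - 1/2)*(d + 2)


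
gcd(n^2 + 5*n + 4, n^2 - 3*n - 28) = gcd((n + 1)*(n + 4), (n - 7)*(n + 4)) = n + 4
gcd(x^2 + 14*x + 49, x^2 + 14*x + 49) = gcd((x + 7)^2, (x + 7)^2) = x^2 + 14*x + 49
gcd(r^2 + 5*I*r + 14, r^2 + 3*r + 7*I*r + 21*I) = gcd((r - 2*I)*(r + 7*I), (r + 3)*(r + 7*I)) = r + 7*I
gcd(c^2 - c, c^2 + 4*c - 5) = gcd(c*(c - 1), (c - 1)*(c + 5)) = c - 1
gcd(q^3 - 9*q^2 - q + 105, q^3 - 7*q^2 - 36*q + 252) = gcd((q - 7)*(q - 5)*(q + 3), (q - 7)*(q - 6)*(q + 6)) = q - 7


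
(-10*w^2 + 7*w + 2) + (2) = -10*w^2 + 7*w + 4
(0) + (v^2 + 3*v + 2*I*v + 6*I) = v^2 + 3*v + 2*I*v + 6*I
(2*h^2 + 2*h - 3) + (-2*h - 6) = 2*h^2 - 9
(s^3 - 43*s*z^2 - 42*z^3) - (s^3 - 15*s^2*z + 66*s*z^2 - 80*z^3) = 15*s^2*z - 109*s*z^2 + 38*z^3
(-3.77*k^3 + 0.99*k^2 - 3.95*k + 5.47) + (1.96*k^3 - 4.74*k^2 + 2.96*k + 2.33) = -1.81*k^3 - 3.75*k^2 - 0.99*k + 7.8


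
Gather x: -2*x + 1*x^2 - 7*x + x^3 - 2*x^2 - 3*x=x^3 - x^2 - 12*x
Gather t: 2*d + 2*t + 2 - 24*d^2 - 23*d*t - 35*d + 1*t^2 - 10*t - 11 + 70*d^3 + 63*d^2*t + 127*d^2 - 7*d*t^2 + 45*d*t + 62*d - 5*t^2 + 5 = 70*d^3 + 103*d^2 + 29*d + t^2*(-7*d - 4) + t*(63*d^2 + 22*d - 8) - 4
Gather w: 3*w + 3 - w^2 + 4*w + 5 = -w^2 + 7*w + 8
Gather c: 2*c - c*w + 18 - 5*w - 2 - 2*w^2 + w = c*(2 - w) - 2*w^2 - 4*w + 16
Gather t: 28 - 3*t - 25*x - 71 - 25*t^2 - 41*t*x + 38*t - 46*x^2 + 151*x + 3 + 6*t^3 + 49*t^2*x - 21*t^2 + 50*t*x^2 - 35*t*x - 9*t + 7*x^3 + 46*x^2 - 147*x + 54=6*t^3 + t^2*(49*x - 46) + t*(50*x^2 - 76*x + 26) + 7*x^3 - 21*x + 14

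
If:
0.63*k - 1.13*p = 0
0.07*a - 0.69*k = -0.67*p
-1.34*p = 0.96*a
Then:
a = 0.00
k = 0.00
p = 0.00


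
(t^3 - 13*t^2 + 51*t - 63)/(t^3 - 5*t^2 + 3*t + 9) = (t - 7)/(t + 1)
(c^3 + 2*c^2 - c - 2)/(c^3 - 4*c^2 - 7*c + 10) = (c + 1)/(c - 5)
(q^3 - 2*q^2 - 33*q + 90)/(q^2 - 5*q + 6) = (q^2 + q - 30)/(q - 2)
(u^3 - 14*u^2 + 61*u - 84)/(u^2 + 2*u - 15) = (u^2 - 11*u + 28)/(u + 5)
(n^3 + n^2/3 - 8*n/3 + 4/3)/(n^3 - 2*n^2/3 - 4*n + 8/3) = (n - 1)/(n - 2)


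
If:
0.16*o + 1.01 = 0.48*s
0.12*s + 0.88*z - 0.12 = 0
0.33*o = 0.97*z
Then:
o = -0.39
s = 1.97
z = -0.13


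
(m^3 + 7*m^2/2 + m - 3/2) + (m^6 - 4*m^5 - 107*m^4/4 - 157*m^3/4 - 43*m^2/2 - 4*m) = m^6 - 4*m^5 - 107*m^4/4 - 153*m^3/4 - 18*m^2 - 3*m - 3/2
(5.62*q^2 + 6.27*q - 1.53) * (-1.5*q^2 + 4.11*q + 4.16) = -8.43*q^4 + 13.6932*q^3 + 51.4439*q^2 + 19.7949*q - 6.3648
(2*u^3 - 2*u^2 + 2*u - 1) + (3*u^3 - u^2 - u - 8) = 5*u^3 - 3*u^2 + u - 9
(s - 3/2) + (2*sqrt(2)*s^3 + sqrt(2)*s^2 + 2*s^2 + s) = 2*sqrt(2)*s^3 + sqrt(2)*s^2 + 2*s^2 + 2*s - 3/2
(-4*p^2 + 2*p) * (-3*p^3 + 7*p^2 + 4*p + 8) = 12*p^5 - 34*p^4 - 2*p^3 - 24*p^2 + 16*p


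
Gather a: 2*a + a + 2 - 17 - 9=3*a - 24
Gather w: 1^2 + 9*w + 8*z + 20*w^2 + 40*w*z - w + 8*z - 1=20*w^2 + w*(40*z + 8) + 16*z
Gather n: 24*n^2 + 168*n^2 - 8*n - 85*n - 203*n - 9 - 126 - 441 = 192*n^2 - 296*n - 576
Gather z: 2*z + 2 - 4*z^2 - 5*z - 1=-4*z^2 - 3*z + 1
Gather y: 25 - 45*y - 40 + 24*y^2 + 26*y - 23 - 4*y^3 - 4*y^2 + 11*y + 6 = -4*y^3 + 20*y^2 - 8*y - 32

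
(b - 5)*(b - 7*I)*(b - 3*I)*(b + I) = b^4 - 5*b^3 - 9*I*b^3 - 11*b^2 + 45*I*b^2 + 55*b - 21*I*b + 105*I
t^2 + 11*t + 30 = (t + 5)*(t + 6)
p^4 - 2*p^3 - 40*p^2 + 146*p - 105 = (p - 5)*(p - 3)*(p - 1)*(p + 7)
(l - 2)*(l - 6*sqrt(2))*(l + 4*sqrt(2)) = l^3 - 2*sqrt(2)*l^2 - 2*l^2 - 48*l + 4*sqrt(2)*l + 96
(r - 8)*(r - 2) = r^2 - 10*r + 16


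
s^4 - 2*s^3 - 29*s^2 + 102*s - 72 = (s - 4)*(s - 3)*(s - 1)*(s + 6)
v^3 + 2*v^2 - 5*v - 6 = (v - 2)*(v + 1)*(v + 3)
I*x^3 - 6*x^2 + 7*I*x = x*(x + 7*I)*(I*x + 1)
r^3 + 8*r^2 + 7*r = r*(r + 1)*(r + 7)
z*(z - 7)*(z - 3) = z^3 - 10*z^2 + 21*z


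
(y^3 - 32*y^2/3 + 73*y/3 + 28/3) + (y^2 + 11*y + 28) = y^3 - 29*y^2/3 + 106*y/3 + 112/3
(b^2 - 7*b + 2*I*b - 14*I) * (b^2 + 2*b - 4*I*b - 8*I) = b^4 - 5*b^3 - 2*I*b^3 - 6*b^2 + 10*I*b^2 - 40*b + 28*I*b - 112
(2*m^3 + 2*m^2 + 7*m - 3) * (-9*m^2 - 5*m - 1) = -18*m^5 - 28*m^4 - 75*m^3 - 10*m^2 + 8*m + 3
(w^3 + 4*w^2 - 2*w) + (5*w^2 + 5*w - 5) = w^3 + 9*w^2 + 3*w - 5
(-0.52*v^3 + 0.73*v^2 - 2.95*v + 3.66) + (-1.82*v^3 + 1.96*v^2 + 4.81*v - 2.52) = -2.34*v^3 + 2.69*v^2 + 1.86*v + 1.14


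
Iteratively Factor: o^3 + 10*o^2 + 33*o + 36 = (o + 4)*(o^2 + 6*o + 9) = (o + 3)*(o + 4)*(o + 3)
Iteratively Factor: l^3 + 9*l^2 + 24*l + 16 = (l + 4)*(l^2 + 5*l + 4) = (l + 1)*(l + 4)*(l + 4)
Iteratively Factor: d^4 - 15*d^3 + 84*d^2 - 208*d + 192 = (d - 4)*(d^3 - 11*d^2 + 40*d - 48) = (d - 4)^2*(d^2 - 7*d + 12) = (d - 4)^2*(d - 3)*(d - 4)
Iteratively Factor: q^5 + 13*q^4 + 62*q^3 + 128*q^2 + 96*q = (q + 4)*(q^4 + 9*q^3 + 26*q^2 + 24*q) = q*(q + 4)*(q^3 + 9*q^2 + 26*q + 24) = q*(q + 4)^2*(q^2 + 5*q + 6) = q*(q + 3)*(q + 4)^2*(q + 2)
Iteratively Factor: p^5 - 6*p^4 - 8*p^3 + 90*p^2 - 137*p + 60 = (p + 4)*(p^4 - 10*p^3 + 32*p^2 - 38*p + 15) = (p - 1)*(p + 4)*(p^3 - 9*p^2 + 23*p - 15) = (p - 5)*(p - 1)*(p + 4)*(p^2 - 4*p + 3) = (p - 5)*(p - 3)*(p - 1)*(p + 4)*(p - 1)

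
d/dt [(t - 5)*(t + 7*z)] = 2*t + 7*z - 5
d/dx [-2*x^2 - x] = -4*x - 1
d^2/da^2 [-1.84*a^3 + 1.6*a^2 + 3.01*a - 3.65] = 3.2 - 11.04*a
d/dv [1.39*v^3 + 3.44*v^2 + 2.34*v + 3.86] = 4.17*v^2 + 6.88*v + 2.34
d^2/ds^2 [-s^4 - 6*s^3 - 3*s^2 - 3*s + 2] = -12*s^2 - 36*s - 6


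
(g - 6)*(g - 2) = g^2 - 8*g + 12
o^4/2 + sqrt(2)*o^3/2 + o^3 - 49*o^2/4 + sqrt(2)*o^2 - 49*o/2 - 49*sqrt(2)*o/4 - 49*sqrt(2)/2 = (o/2 + 1)*(o - 7*sqrt(2)/2)*(o + sqrt(2))*(o + 7*sqrt(2)/2)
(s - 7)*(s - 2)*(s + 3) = s^3 - 6*s^2 - 13*s + 42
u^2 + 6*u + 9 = (u + 3)^2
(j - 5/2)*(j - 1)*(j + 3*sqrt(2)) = j^3 - 7*j^2/2 + 3*sqrt(2)*j^2 - 21*sqrt(2)*j/2 + 5*j/2 + 15*sqrt(2)/2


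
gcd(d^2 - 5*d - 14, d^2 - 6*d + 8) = 1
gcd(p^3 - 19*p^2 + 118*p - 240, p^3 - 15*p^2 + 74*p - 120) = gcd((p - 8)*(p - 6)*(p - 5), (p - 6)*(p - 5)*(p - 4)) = p^2 - 11*p + 30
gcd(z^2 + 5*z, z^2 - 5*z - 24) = 1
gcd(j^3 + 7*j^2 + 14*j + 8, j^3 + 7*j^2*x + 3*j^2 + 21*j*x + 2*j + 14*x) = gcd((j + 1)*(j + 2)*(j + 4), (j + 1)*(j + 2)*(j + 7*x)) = j^2 + 3*j + 2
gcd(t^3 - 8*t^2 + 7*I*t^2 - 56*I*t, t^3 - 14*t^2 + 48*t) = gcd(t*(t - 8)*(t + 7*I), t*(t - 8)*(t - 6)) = t^2 - 8*t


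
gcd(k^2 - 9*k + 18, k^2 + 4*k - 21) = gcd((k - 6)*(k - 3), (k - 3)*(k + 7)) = k - 3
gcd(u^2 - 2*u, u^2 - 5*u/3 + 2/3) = 1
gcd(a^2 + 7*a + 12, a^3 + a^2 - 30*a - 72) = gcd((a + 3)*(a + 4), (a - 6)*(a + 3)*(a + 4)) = a^2 + 7*a + 12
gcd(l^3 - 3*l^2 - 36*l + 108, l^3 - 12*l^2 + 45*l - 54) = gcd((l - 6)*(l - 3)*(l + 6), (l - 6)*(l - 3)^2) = l^2 - 9*l + 18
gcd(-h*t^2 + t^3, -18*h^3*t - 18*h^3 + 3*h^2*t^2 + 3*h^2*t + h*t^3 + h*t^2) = 1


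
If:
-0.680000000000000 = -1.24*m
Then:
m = 0.55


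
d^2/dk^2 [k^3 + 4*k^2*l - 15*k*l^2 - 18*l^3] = 6*k + 8*l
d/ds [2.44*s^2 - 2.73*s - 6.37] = 4.88*s - 2.73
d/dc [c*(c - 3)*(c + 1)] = 3*c^2 - 4*c - 3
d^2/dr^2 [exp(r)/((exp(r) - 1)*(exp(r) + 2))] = (exp(4*r) - exp(3*r) + 12*exp(2*r) + 2*exp(r) + 4)*exp(r)/(exp(6*r) + 3*exp(5*r) - 3*exp(4*r) - 11*exp(3*r) + 6*exp(2*r) + 12*exp(r) - 8)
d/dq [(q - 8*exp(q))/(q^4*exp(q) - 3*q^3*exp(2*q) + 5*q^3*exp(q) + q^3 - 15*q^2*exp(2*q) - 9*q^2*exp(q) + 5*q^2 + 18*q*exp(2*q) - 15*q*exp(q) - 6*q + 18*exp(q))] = ((1 - 8*exp(q))*(q^4*exp(q) - 3*q^3*exp(2*q) + 5*q^3*exp(q) + q^3 - 15*q^2*exp(2*q) - 9*q^2*exp(q) + 5*q^2 + 18*q*exp(2*q) - 15*q*exp(q) - 6*q + 18*exp(q)) - (q - 8*exp(q))*(q^4*exp(q) - 6*q^3*exp(2*q) + 9*q^3*exp(q) - 39*q^2*exp(2*q) + 6*q^2*exp(q) + 3*q^2 + 6*q*exp(2*q) - 33*q*exp(q) + 10*q + 18*exp(2*q) + 3*exp(q) - 6))/(q^4*exp(q) - 3*q^3*exp(2*q) + 5*q^3*exp(q) + q^3 - 15*q^2*exp(2*q) - 9*q^2*exp(q) + 5*q^2 + 18*q*exp(2*q) - 15*q*exp(q) - 6*q + 18*exp(q))^2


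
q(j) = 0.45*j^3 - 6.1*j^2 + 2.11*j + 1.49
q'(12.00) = 50.11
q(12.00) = -73.99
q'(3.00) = -22.34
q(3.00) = -34.93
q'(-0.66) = 10.75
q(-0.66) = -2.69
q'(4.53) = -25.45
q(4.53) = -72.30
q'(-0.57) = 9.50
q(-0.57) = -1.78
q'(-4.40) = 81.93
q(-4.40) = -164.22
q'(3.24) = -23.25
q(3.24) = -40.40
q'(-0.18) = 4.35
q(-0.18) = 0.91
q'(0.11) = 0.78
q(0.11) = 1.65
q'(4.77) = -25.37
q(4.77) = -78.40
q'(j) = 1.35*j^2 - 12.2*j + 2.11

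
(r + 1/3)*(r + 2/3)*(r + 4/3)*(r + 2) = r^4 + 13*r^3/3 + 56*r^2/9 + 92*r/27 + 16/27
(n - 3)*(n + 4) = n^2 + n - 12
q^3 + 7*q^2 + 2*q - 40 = (q - 2)*(q + 4)*(q + 5)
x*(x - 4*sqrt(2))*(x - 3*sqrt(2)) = x^3 - 7*sqrt(2)*x^2 + 24*x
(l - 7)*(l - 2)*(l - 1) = l^3 - 10*l^2 + 23*l - 14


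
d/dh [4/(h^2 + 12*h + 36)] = 8*(-h - 6)/(h^2 + 12*h + 36)^2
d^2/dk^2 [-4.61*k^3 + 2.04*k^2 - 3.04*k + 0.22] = 4.08 - 27.66*k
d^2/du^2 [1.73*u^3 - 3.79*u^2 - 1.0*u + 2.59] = 10.38*u - 7.58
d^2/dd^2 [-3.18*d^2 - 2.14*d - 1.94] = -6.36000000000000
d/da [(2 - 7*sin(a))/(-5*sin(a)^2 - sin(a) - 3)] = (-35*sin(a)^2 + 20*sin(a) + 23)*cos(a)/(5*sin(a)^2 + sin(a) + 3)^2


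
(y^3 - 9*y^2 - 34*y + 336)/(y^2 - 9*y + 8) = (y^2 - y - 42)/(y - 1)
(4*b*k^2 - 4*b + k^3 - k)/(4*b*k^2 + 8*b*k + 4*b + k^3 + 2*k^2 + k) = (k - 1)/(k + 1)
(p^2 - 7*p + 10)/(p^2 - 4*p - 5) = (p - 2)/(p + 1)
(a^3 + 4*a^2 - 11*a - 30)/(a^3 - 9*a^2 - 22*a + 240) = (a^2 - a - 6)/(a^2 - 14*a + 48)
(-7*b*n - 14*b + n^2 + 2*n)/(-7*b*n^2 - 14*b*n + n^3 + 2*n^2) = 1/n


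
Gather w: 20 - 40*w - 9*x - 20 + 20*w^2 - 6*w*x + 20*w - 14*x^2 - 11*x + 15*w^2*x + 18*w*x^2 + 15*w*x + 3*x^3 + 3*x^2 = w^2*(15*x + 20) + w*(18*x^2 + 9*x - 20) + 3*x^3 - 11*x^2 - 20*x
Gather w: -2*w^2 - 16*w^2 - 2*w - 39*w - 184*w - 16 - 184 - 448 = -18*w^2 - 225*w - 648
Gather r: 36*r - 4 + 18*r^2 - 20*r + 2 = 18*r^2 + 16*r - 2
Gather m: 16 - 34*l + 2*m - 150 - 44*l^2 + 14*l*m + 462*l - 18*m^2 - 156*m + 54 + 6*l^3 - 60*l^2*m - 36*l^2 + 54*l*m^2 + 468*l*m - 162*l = 6*l^3 - 80*l^2 + 266*l + m^2*(54*l - 18) + m*(-60*l^2 + 482*l - 154) - 80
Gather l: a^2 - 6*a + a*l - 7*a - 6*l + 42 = a^2 - 13*a + l*(a - 6) + 42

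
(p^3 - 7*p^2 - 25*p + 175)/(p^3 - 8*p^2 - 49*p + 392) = (p^2 - 25)/(p^2 - p - 56)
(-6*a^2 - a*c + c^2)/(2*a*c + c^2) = (-3*a + c)/c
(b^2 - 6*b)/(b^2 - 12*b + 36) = b/(b - 6)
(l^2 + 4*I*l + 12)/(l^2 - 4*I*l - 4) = (l + 6*I)/(l - 2*I)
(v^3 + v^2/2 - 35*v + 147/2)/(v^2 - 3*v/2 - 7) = (v^2 + 4*v - 21)/(v + 2)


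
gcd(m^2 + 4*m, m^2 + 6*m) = m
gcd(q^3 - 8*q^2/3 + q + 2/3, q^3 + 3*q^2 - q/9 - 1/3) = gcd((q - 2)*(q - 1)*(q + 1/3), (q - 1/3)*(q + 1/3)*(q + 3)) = q + 1/3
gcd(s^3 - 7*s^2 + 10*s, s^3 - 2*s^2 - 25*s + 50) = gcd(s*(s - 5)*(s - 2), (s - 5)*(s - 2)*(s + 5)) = s^2 - 7*s + 10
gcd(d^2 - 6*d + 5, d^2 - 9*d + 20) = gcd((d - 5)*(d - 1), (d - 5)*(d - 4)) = d - 5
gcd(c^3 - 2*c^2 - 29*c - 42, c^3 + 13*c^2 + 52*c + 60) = c + 2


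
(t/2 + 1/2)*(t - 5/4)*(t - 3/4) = t^3/2 - t^2/2 - 17*t/32 + 15/32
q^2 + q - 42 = (q - 6)*(q + 7)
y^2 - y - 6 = (y - 3)*(y + 2)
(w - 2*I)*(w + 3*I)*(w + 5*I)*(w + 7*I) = w^4 + 13*I*w^3 - 41*w^2 + 37*I*w - 210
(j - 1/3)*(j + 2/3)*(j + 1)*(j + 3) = j^4 + 13*j^3/3 + 37*j^2/9 + j/9 - 2/3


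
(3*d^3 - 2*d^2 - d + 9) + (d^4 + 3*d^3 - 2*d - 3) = d^4 + 6*d^3 - 2*d^2 - 3*d + 6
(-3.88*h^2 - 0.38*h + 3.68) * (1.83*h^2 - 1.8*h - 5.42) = -7.1004*h^4 + 6.2886*h^3 + 28.448*h^2 - 4.5644*h - 19.9456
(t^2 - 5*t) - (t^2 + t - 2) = 2 - 6*t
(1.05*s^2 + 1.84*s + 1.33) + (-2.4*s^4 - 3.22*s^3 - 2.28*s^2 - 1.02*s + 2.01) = -2.4*s^4 - 3.22*s^3 - 1.23*s^2 + 0.82*s + 3.34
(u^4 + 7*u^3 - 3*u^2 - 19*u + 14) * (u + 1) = u^5 + 8*u^4 + 4*u^3 - 22*u^2 - 5*u + 14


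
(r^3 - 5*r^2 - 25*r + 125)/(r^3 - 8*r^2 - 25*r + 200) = (r - 5)/(r - 8)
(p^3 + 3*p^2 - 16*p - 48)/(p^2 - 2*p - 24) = (p^2 - p - 12)/(p - 6)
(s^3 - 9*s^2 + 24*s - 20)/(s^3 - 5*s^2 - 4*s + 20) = (s - 2)/(s + 2)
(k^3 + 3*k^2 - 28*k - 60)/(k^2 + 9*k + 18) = (k^2 - 3*k - 10)/(k + 3)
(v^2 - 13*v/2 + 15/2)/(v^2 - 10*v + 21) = (2*v^2 - 13*v + 15)/(2*(v^2 - 10*v + 21))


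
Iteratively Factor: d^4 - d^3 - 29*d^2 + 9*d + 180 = (d - 5)*(d^3 + 4*d^2 - 9*d - 36) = (d - 5)*(d + 4)*(d^2 - 9) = (d - 5)*(d + 3)*(d + 4)*(d - 3)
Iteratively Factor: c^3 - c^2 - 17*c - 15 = (c + 3)*(c^2 - 4*c - 5) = (c + 1)*(c + 3)*(c - 5)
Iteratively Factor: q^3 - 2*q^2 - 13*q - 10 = (q - 5)*(q^2 + 3*q + 2) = (q - 5)*(q + 1)*(q + 2)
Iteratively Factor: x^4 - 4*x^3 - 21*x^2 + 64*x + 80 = (x - 4)*(x^3 - 21*x - 20) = (x - 4)*(x + 1)*(x^2 - x - 20) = (x - 5)*(x - 4)*(x + 1)*(x + 4)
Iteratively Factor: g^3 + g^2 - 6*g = (g + 3)*(g^2 - 2*g) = (g - 2)*(g + 3)*(g)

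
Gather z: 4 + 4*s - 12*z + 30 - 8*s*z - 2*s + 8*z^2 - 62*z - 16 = 2*s + 8*z^2 + z*(-8*s - 74) + 18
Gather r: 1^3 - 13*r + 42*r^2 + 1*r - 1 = 42*r^2 - 12*r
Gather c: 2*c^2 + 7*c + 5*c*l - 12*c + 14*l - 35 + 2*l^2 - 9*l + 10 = 2*c^2 + c*(5*l - 5) + 2*l^2 + 5*l - 25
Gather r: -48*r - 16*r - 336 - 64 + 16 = -64*r - 384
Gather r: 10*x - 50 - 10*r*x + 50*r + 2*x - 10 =r*(50 - 10*x) + 12*x - 60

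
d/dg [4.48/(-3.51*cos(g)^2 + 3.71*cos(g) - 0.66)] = (16.6208 - 31.4496*cos(g))*sin(g)/(3.51*cos(g)^2 - 3.71*cos(g) + 0.66)^2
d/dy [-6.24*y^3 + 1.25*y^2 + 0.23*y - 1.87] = -18.72*y^2 + 2.5*y + 0.23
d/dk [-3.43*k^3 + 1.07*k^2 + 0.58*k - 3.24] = -10.29*k^2 + 2.14*k + 0.58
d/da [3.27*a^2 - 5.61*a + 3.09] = 6.54*a - 5.61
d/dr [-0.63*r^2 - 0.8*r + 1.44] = -1.26*r - 0.8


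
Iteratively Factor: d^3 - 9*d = (d + 3)*(d^2 - 3*d) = (d - 3)*(d + 3)*(d)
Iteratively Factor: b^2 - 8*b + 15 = (b - 3)*(b - 5)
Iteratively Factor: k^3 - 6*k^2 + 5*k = (k - 5)*(k^2 - k) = (k - 5)*(k - 1)*(k)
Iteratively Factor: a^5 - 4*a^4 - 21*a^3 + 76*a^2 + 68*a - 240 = (a - 5)*(a^4 + a^3 - 16*a^2 - 4*a + 48) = (a - 5)*(a + 4)*(a^3 - 3*a^2 - 4*a + 12) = (a - 5)*(a - 3)*(a + 4)*(a^2 - 4) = (a - 5)*(a - 3)*(a - 2)*(a + 4)*(a + 2)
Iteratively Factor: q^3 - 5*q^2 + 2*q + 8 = (q - 4)*(q^2 - q - 2) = (q - 4)*(q + 1)*(q - 2)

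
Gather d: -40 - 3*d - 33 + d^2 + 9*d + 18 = d^2 + 6*d - 55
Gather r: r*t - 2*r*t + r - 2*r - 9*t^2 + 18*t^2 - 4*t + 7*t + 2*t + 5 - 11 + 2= r*(-t - 1) + 9*t^2 + 5*t - 4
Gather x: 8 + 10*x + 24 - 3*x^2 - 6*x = -3*x^2 + 4*x + 32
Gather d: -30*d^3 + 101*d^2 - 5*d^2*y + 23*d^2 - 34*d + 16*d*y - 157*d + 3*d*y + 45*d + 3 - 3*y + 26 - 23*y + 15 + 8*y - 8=-30*d^3 + d^2*(124 - 5*y) + d*(19*y - 146) - 18*y + 36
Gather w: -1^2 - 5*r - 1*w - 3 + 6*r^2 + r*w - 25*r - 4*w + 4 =6*r^2 - 30*r + w*(r - 5)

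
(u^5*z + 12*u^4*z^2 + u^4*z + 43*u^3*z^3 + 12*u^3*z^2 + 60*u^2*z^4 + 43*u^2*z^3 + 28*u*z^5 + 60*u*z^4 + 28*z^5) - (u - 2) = u^5*z + 12*u^4*z^2 + u^4*z + 43*u^3*z^3 + 12*u^3*z^2 + 60*u^2*z^4 + 43*u^2*z^3 + 28*u*z^5 + 60*u*z^4 - u + 28*z^5 + 2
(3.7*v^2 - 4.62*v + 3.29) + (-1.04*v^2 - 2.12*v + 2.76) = 2.66*v^2 - 6.74*v + 6.05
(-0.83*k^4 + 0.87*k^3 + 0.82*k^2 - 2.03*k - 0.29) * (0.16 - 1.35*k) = 1.1205*k^5 - 1.3073*k^4 - 0.9678*k^3 + 2.8717*k^2 + 0.0667*k - 0.0464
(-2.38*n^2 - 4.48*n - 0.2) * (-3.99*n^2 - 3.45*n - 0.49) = 9.4962*n^4 + 26.0862*n^3 + 17.4202*n^2 + 2.8852*n + 0.098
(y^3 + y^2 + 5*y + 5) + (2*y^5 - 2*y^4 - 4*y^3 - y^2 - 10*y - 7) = 2*y^5 - 2*y^4 - 3*y^3 - 5*y - 2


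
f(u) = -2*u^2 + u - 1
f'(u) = 1 - 4*u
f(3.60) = -23.32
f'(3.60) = -13.40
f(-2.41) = -15.03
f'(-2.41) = 10.64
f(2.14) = -8.02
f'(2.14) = -7.56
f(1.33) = -3.21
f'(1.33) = -4.32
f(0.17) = -0.89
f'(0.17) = 0.32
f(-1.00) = -4.00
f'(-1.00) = 5.00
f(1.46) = -3.80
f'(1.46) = -4.84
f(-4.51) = -46.19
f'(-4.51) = 19.04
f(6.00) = -67.00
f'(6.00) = -23.00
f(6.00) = -67.00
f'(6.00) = -23.00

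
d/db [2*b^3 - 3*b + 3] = 6*b^2 - 3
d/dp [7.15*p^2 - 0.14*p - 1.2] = 14.3*p - 0.14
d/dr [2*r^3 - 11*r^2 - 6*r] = 6*r^2 - 22*r - 6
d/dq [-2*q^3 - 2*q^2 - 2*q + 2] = -6*q^2 - 4*q - 2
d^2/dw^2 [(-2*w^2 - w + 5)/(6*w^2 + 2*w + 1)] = 4*(-6*w^3 + 288*w^2 + 99*w - 5)/(216*w^6 + 216*w^5 + 180*w^4 + 80*w^3 + 30*w^2 + 6*w + 1)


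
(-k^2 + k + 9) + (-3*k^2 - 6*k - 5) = -4*k^2 - 5*k + 4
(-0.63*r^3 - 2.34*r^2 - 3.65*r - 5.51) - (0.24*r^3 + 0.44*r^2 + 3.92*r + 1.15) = -0.87*r^3 - 2.78*r^2 - 7.57*r - 6.66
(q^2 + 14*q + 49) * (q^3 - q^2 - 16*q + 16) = q^5 + 13*q^4 + 19*q^3 - 257*q^2 - 560*q + 784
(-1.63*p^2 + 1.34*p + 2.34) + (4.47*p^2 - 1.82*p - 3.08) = 2.84*p^2 - 0.48*p - 0.74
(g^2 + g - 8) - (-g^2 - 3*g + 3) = 2*g^2 + 4*g - 11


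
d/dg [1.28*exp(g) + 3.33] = 1.28*exp(g)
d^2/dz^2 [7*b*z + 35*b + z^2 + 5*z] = 2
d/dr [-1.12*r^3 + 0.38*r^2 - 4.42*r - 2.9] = -3.36*r^2 + 0.76*r - 4.42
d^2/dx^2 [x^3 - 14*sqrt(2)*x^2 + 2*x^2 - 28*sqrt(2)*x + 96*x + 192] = 6*x - 28*sqrt(2) + 4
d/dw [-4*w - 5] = -4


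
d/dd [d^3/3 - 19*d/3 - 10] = d^2 - 19/3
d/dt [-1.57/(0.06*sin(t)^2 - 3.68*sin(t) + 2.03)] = (0.1884*sin(t) - 5.7776)*cos(t)/(0.06*sin(t)^2 - 3.68*sin(t) + 2.03)^2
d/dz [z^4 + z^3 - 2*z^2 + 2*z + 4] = 4*z^3 + 3*z^2 - 4*z + 2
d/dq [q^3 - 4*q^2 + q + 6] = 3*q^2 - 8*q + 1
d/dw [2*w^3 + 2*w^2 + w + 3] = 6*w^2 + 4*w + 1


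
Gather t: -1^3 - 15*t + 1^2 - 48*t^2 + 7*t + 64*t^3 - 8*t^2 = 64*t^3 - 56*t^2 - 8*t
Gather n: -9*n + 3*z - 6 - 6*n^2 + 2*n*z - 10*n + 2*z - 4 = -6*n^2 + n*(2*z - 19) + 5*z - 10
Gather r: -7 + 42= 35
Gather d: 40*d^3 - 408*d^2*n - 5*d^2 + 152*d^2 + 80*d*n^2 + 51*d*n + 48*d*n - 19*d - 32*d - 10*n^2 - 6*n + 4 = 40*d^3 + d^2*(147 - 408*n) + d*(80*n^2 + 99*n - 51) - 10*n^2 - 6*n + 4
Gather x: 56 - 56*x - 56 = -56*x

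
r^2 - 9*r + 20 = (r - 5)*(r - 4)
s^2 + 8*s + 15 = (s + 3)*(s + 5)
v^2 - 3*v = v*(v - 3)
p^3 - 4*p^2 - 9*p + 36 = (p - 4)*(p - 3)*(p + 3)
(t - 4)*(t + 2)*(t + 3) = t^3 + t^2 - 14*t - 24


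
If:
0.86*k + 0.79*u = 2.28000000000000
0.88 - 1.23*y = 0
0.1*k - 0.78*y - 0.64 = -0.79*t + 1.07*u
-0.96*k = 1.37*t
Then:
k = 6.03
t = -4.22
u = -3.67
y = 0.72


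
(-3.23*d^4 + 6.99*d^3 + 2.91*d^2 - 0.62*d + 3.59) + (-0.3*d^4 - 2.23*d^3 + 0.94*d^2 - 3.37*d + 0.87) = -3.53*d^4 + 4.76*d^3 + 3.85*d^2 - 3.99*d + 4.46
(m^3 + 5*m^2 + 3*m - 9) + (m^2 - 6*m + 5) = m^3 + 6*m^2 - 3*m - 4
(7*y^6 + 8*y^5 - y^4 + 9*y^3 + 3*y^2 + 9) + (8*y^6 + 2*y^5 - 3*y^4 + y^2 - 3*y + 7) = 15*y^6 + 10*y^5 - 4*y^4 + 9*y^3 + 4*y^2 - 3*y + 16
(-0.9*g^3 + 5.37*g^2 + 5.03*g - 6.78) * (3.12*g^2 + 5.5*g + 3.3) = -2.808*g^5 + 11.8044*g^4 + 42.2586*g^3 + 24.2324*g^2 - 20.691*g - 22.374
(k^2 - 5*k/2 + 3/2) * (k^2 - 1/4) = k^4 - 5*k^3/2 + 5*k^2/4 + 5*k/8 - 3/8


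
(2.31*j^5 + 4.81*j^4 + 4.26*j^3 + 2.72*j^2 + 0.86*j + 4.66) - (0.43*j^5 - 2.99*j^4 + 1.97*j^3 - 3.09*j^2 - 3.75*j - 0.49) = 1.88*j^5 + 7.8*j^4 + 2.29*j^3 + 5.81*j^2 + 4.61*j + 5.15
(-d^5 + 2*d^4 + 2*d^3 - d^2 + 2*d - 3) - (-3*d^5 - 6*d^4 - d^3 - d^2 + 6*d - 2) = 2*d^5 + 8*d^4 + 3*d^3 - 4*d - 1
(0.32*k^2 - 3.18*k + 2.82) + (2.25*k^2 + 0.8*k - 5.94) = 2.57*k^2 - 2.38*k - 3.12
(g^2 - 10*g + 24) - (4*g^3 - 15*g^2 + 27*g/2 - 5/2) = -4*g^3 + 16*g^2 - 47*g/2 + 53/2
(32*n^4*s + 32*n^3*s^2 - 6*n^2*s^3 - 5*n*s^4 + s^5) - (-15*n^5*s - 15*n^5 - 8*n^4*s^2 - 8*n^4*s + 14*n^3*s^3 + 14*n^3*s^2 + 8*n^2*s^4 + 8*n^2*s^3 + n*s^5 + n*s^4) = 15*n^5*s + 15*n^5 + 8*n^4*s^2 + 40*n^4*s - 14*n^3*s^3 + 18*n^3*s^2 - 8*n^2*s^4 - 14*n^2*s^3 - n*s^5 - 6*n*s^4 + s^5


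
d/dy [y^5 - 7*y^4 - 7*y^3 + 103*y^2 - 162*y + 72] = 5*y^4 - 28*y^3 - 21*y^2 + 206*y - 162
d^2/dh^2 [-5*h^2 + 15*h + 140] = -10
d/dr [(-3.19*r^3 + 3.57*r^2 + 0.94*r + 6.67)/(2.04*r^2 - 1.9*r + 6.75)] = (-6.5076*r^4 + 12.122*r^3 - 73.2981*r^2 + 20.9814*r + 19.018)/(4.1616*r^4 - 7.752*r^3 + 31.15*r^2 - 25.65*r + 45.5625)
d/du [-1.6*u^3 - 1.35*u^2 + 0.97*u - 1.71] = -4.8*u^2 - 2.7*u + 0.97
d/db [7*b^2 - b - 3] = 14*b - 1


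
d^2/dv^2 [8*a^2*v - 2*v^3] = -12*v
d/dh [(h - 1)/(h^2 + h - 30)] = (h^2 + h - (h - 1)*(2*h + 1) - 30)/(h^2 + h - 30)^2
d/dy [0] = 0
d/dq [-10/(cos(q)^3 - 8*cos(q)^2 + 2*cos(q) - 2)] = 10*(-3*cos(q)^2 + 16*cos(q) - 2)*sin(q)/(cos(q)^3 - 8*cos(q)^2 + 2*cos(q) - 2)^2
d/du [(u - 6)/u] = 6/u^2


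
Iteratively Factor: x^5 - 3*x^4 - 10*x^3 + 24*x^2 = (x)*(x^4 - 3*x^3 - 10*x^2 + 24*x) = x^2*(x^3 - 3*x^2 - 10*x + 24) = x^2*(x - 2)*(x^2 - x - 12) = x^2*(x - 4)*(x - 2)*(x + 3)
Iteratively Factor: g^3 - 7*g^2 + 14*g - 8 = (g - 1)*(g^2 - 6*g + 8) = (g - 4)*(g - 1)*(g - 2)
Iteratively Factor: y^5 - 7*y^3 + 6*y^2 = (y - 1)*(y^4 + y^3 - 6*y^2) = (y - 1)*(y + 3)*(y^3 - 2*y^2) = y*(y - 1)*(y + 3)*(y^2 - 2*y) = y*(y - 2)*(y - 1)*(y + 3)*(y)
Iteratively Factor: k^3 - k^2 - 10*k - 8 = (k + 1)*(k^2 - 2*k - 8) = (k - 4)*(k + 1)*(k + 2)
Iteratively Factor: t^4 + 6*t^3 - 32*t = (t - 2)*(t^3 + 8*t^2 + 16*t) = (t - 2)*(t + 4)*(t^2 + 4*t) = t*(t - 2)*(t + 4)*(t + 4)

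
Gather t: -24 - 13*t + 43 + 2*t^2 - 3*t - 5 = 2*t^2 - 16*t + 14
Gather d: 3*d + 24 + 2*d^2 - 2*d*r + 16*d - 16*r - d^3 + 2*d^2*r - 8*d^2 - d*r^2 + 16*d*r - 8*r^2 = -d^3 + d^2*(2*r - 6) + d*(-r^2 + 14*r + 19) - 8*r^2 - 16*r + 24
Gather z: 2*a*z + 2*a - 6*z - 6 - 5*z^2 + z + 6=2*a - 5*z^2 + z*(2*a - 5)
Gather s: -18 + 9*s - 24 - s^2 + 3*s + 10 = -s^2 + 12*s - 32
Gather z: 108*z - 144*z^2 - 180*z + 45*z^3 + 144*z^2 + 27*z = 45*z^3 - 45*z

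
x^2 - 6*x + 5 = (x - 5)*(x - 1)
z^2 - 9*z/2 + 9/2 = (z - 3)*(z - 3/2)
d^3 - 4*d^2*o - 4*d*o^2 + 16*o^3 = (d - 4*o)*(d - 2*o)*(d + 2*o)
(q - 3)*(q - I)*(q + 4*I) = q^3 - 3*q^2 + 3*I*q^2 + 4*q - 9*I*q - 12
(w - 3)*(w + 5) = w^2 + 2*w - 15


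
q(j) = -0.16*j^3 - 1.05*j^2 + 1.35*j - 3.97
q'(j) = -0.48*j^2 - 2.1*j + 1.35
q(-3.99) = -15.91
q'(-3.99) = 2.09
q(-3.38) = -14.35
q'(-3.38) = 2.96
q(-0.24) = -4.35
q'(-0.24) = 1.83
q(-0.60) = -5.12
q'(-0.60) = 2.44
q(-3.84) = -15.58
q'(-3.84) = 2.34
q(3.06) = -14.26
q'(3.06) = -9.57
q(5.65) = -58.72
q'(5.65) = -25.84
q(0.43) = -3.60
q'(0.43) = 0.36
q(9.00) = -193.51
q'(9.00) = -56.43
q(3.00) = -13.69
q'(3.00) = -9.27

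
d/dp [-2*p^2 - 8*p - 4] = -4*p - 8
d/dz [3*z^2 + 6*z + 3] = 6*z + 6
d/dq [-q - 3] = -1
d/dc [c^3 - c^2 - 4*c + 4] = 3*c^2 - 2*c - 4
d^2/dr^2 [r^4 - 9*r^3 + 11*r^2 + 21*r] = 12*r^2 - 54*r + 22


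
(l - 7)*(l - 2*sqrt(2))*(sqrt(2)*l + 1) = sqrt(2)*l^3 - 7*sqrt(2)*l^2 - 3*l^2 - 2*sqrt(2)*l + 21*l + 14*sqrt(2)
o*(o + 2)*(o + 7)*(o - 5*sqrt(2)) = o^4 - 5*sqrt(2)*o^3 + 9*o^3 - 45*sqrt(2)*o^2 + 14*o^2 - 70*sqrt(2)*o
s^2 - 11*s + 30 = (s - 6)*(s - 5)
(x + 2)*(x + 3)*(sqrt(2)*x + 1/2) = sqrt(2)*x^3 + x^2/2 + 5*sqrt(2)*x^2 + 5*x/2 + 6*sqrt(2)*x + 3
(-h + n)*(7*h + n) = -7*h^2 + 6*h*n + n^2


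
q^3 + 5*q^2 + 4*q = q*(q + 1)*(q + 4)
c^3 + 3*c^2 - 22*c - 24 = (c - 4)*(c + 1)*(c + 6)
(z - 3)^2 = z^2 - 6*z + 9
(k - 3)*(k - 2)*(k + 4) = k^3 - k^2 - 14*k + 24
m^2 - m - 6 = (m - 3)*(m + 2)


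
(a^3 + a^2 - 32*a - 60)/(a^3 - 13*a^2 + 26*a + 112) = (a^2 - a - 30)/(a^2 - 15*a + 56)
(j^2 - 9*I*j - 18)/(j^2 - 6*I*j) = (j - 3*I)/j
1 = 1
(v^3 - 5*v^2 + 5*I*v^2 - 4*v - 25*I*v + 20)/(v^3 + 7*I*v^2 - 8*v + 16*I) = (v^2 + v*(-5 + I) - 5*I)/(v^2 + 3*I*v + 4)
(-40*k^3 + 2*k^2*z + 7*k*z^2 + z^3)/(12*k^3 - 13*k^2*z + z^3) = (-10*k^2 + 3*k*z + z^2)/(3*k^2 - 4*k*z + z^2)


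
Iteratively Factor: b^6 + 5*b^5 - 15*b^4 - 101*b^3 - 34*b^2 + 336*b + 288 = (b + 3)*(b^5 + 2*b^4 - 21*b^3 - 38*b^2 + 80*b + 96) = (b - 4)*(b + 3)*(b^4 + 6*b^3 + 3*b^2 - 26*b - 24) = (b - 4)*(b + 1)*(b + 3)*(b^3 + 5*b^2 - 2*b - 24) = (b - 4)*(b + 1)*(b + 3)*(b + 4)*(b^2 + b - 6) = (b - 4)*(b - 2)*(b + 1)*(b + 3)*(b + 4)*(b + 3)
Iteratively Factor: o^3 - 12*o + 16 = (o + 4)*(o^2 - 4*o + 4) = (o - 2)*(o + 4)*(o - 2)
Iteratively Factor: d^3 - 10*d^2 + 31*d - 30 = (d - 3)*(d^2 - 7*d + 10) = (d - 3)*(d - 2)*(d - 5)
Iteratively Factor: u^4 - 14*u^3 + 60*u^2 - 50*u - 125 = (u - 5)*(u^3 - 9*u^2 + 15*u + 25) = (u - 5)^2*(u^2 - 4*u - 5) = (u - 5)^2*(u + 1)*(u - 5)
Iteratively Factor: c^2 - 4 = (c - 2)*(c + 2)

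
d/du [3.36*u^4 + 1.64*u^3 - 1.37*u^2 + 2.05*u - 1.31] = 13.44*u^3 + 4.92*u^2 - 2.74*u + 2.05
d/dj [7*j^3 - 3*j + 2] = 21*j^2 - 3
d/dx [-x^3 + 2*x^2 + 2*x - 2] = -3*x^2 + 4*x + 2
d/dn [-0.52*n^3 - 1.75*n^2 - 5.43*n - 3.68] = -1.56*n^2 - 3.5*n - 5.43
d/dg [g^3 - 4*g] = 3*g^2 - 4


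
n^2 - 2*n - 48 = (n - 8)*(n + 6)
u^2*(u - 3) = u^3 - 3*u^2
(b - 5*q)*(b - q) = b^2 - 6*b*q + 5*q^2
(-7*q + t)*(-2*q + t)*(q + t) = 14*q^3 + 5*q^2*t - 8*q*t^2 + t^3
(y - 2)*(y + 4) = y^2 + 2*y - 8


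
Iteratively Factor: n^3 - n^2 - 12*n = (n)*(n^2 - n - 12) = n*(n + 3)*(n - 4)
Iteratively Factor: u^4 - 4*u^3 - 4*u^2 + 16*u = (u - 2)*(u^3 - 2*u^2 - 8*u) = (u - 4)*(u - 2)*(u^2 + 2*u) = u*(u - 4)*(u - 2)*(u + 2)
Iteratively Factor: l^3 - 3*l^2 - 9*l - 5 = (l - 5)*(l^2 + 2*l + 1) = (l - 5)*(l + 1)*(l + 1)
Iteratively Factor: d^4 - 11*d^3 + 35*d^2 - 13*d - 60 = (d + 1)*(d^3 - 12*d^2 + 47*d - 60) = (d - 4)*(d + 1)*(d^2 - 8*d + 15) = (d - 4)*(d - 3)*(d + 1)*(d - 5)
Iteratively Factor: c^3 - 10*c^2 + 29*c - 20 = (c - 5)*(c^2 - 5*c + 4) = (c - 5)*(c - 1)*(c - 4)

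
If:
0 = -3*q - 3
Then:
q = -1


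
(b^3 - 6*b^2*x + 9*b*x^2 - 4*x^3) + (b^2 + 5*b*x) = b^3 - 6*b^2*x + b^2 + 9*b*x^2 + 5*b*x - 4*x^3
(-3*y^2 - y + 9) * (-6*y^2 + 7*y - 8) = 18*y^4 - 15*y^3 - 37*y^2 + 71*y - 72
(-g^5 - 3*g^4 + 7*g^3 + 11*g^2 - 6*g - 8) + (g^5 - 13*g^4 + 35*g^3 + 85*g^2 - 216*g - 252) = -16*g^4 + 42*g^3 + 96*g^2 - 222*g - 260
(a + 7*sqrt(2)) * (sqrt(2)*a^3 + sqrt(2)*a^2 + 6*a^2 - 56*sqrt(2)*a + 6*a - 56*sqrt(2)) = sqrt(2)*a^4 + sqrt(2)*a^3 + 20*a^3 - 14*sqrt(2)*a^2 + 20*a^2 - 784*a - 14*sqrt(2)*a - 784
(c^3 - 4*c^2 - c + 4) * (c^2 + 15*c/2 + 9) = c^5 + 7*c^4/2 - 22*c^3 - 79*c^2/2 + 21*c + 36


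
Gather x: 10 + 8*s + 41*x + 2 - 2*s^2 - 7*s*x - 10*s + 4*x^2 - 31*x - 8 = -2*s^2 - 2*s + 4*x^2 + x*(10 - 7*s) + 4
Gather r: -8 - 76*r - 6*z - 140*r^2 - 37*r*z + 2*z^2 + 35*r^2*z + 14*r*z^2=r^2*(35*z - 140) + r*(14*z^2 - 37*z - 76) + 2*z^2 - 6*z - 8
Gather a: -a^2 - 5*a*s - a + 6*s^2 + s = -a^2 + a*(-5*s - 1) + 6*s^2 + s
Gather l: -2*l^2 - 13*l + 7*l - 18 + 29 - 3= -2*l^2 - 6*l + 8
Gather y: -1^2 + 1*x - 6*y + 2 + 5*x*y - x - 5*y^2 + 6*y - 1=5*x*y - 5*y^2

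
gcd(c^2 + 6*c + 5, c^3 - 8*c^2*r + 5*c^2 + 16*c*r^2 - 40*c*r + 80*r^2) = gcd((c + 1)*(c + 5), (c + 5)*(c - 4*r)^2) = c + 5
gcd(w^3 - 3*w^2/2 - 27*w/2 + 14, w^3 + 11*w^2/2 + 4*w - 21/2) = w^2 + 5*w/2 - 7/2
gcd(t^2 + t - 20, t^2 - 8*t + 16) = t - 4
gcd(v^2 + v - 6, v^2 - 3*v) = 1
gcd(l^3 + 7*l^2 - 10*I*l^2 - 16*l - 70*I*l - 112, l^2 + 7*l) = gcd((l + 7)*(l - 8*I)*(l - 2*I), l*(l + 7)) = l + 7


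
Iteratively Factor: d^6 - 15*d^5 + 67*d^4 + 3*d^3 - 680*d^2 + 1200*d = (d)*(d^5 - 15*d^4 + 67*d^3 + 3*d^2 - 680*d + 1200) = d*(d - 4)*(d^4 - 11*d^3 + 23*d^2 + 95*d - 300) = d*(d - 5)*(d - 4)*(d^3 - 6*d^2 - 7*d + 60) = d*(d - 5)*(d - 4)*(d + 3)*(d^2 - 9*d + 20) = d*(d - 5)^2*(d - 4)*(d + 3)*(d - 4)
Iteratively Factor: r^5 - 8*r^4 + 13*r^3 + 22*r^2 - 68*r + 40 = (r - 5)*(r^4 - 3*r^3 - 2*r^2 + 12*r - 8) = (r - 5)*(r - 1)*(r^3 - 2*r^2 - 4*r + 8) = (r - 5)*(r - 2)*(r - 1)*(r^2 - 4) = (r - 5)*(r - 2)^2*(r - 1)*(r + 2)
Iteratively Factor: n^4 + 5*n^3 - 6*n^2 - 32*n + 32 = (n - 2)*(n^3 + 7*n^2 + 8*n - 16) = (n - 2)*(n + 4)*(n^2 + 3*n - 4) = (n - 2)*(n - 1)*(n + 4)*(n + 4)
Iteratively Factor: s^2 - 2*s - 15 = (s + 3)*(s - 5)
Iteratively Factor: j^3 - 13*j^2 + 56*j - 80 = (j - 4)*(j^2 - 9*j + 20) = (j - 5)*(j - 4)*(j - 4)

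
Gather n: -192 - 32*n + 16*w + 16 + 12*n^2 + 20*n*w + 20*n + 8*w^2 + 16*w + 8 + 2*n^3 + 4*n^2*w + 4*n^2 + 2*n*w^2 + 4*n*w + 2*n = 2*n^3 + n^2*(4*w + 16) + n*(2*w^2 + 24*w - 10) + 8*w^2 + 32*w - 168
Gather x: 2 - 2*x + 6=8 - 2*x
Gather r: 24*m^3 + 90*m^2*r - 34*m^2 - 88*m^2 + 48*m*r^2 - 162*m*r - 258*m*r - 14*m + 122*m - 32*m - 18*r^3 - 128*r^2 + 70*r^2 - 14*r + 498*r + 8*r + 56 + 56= 24*m^3 - 122*m^2 + 76*m - 18*r^3 + r^2*(48*m - 58) + r*(90*m^2 - 420*m + 492) + 112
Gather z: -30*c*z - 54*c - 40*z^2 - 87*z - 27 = -54*c - 40*z^2 + z*(-30*c - 87) - 27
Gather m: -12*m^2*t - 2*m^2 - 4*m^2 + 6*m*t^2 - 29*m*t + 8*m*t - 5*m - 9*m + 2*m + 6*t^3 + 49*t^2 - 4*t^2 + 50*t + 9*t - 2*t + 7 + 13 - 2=m^2*(-12*t - 6) + m*(6*t^2 - 21*t - 12) + 6*t^3 + 45*t^2 + 57*t + 18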